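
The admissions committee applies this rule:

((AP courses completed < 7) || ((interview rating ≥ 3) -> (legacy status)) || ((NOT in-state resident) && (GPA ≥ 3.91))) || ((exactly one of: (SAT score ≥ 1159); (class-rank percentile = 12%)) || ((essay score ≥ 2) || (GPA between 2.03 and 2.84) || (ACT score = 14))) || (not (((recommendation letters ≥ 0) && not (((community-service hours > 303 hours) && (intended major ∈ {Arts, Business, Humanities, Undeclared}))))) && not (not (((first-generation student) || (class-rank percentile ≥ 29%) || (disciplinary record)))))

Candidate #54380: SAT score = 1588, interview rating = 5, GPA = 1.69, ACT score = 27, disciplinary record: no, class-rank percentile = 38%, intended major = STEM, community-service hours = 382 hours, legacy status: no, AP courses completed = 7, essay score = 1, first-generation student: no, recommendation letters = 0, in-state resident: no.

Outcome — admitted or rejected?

Atomic conditions:
  AP courses completed < 7: 7 < 7 is false
  interview rating ≥ 3: 5 ≥ 3 is true
  legacy status: no → false
  NOT in-state resident: no → true
  GPA ≥ 3.91: 1.69 ≥ 3.91 is false
  SAT score ≥ 1159: 1588 ≥ 1159 is true
  class-rank percentile = 12%: 38 == 12 is false
  essay score ≥ 2: 1 ≥ 2 is false
  GPA between 2.03 and 2.84: 1.69 in [2.03, 2.84] is false
  ACT score = 14: 27 == 14 is false
  recommendation letters ≥ 0: 0 ≥ 0 is true
  community-service hours > 303 hours: 382 > 303 is true
  intended major ∈ {Arts, Business, Humanities, Undeclared}: STEM is not in the set → false
  first-generation student: no → false
  class-rank percentile ≥ 29%: 38 ≥ 29 is true
  disciplinary record: no → false
Combine:
[1.2] true → false = false
[1.3] true AND false = false
[1] false OR false OR false = false
[2.1] exactly-one(true, false) = true
[2.2] false OR false OR false = false
[2] true OR false = true
[3.1.1.2.1] true AND false = false
[3.1.1.2] NOT false = true
[3.1.1] true AND true = true
[3.1] NOT true = false
[3.2.1.1] false OR true OR false = true
[3.2.1] NOT true = false
[3.2] NOT false = true
[3] false AND true = false
[root] false OR true OR false = true
Overall: true → admitted

Admitted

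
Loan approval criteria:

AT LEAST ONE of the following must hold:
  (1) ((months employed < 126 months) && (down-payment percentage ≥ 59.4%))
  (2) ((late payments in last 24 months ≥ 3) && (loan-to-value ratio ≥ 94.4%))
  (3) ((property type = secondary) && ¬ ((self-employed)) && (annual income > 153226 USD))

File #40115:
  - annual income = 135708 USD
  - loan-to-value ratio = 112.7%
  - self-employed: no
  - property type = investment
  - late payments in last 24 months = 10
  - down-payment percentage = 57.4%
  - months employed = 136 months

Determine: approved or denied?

Approved

Atomic conditions:
  months employed < 126 months: 136 < 126 is false
  down-payment percentage ≥ 59.4%: 57.4 ≥ 59.4 is false
  late payments in last 24 months ≥ 3: 10 ≥ 3 is true
  loan-to-value ratio ≥ 94.4%: 112.7 ≥ 94.4 is true
  property type = secondary: investment == secondary is false
  self-employed: no → false
  annual income > 153226 USD: 135708 > 153226 is false
Combine:
[1] false AND false = false
[2] true AND true = true
[3.2] NOT false = true
[3] false AND true AND false = false
[root] false OR true OR false = true
Overall: true → approved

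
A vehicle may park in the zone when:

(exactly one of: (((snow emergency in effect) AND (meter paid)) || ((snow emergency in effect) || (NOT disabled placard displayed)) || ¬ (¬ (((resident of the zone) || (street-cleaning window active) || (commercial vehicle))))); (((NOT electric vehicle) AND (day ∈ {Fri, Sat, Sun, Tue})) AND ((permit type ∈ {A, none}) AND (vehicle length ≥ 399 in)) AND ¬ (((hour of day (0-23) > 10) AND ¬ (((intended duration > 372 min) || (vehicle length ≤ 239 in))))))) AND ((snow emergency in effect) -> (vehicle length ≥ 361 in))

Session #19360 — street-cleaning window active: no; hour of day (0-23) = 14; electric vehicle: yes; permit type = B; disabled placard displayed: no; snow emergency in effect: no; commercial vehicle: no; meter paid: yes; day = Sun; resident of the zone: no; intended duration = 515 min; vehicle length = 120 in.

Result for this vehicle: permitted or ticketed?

Atomic conditions:
  snow emergency in effect: no → false
  meter paid: yes → true
  NOT disabled placard displayed: no → true
  resident of the zone: no → false
  street-cleaning window active: no → false
  commercial vehicle: no → false
  NOT electric vehicle: yes → false
  day ∈ {Fri, Sat, Sun, Tue}: Sun is in the set → true
  permit type ∈ {A, none}: B is not in the set → false
  vehicle length ≥ 399 in: 120 ≥ 399 is false
  hour of day (0-23) > 10: 14 > 10 is true
  intended duration > 372 min: 515 > 372 is true
  vehicle length ≤ 239 in: 120 ≤ 239 is true
  vehicle length ≥ 361 in: 120 ≥ 361 is false
Combine:
[1.1.1] false AND true = false
[1.1.2] false OR true = true
[1.1.3.1.1] false OR false OR false = false
[1.1.3.1] NOT false = true
[1.1.3] NOT true = false
[1.1] false OR true OR false = true
[1.2.1] false AND true = false
[1.2.2] false AND false = false
[1.2.3.1.2.1] true OR true = true
[1.2.3.1.2] NOT true = false
[1.2.3.1] true AND false = false
[1.2.3] NOT false = true
[1.2] false AND false AND true = false
[1] exactly-one(true, false) = true
[2] false → false (antecedent false ⇒ implication holds) = true
[root] true AND true = true
Overall: true → permitted

Permitted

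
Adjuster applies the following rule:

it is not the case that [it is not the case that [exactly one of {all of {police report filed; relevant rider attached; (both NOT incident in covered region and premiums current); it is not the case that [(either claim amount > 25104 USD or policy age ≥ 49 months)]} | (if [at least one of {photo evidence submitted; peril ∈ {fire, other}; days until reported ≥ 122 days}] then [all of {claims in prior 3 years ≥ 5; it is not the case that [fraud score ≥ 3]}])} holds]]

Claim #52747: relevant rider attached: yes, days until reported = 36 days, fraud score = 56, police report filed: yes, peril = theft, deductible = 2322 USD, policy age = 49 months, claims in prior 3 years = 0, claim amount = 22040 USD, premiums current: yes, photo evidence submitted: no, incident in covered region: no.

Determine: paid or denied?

Atomic conditions:
  police report filed: yes → true
  relevant rider attached: yes → true
  NOT incident in covered region: no → true
  premiums current: yes → true
  claim amount > 25104 USD: 22040 > 25104 is false
  policy age ≥ 49 months: 49 ≥ 49 is true
  photo evidence submitted: no → false
  peril ∈ {fire, other}: theft is not in the set → false
  days until reported ≥ 122 days: 36 ≥ 122 is false
  claims in prior 3 years ≥ 5: 0 ≥ 5 is false
  fraud score ≥ 3: 56 ≥ 3 is true
Combine:
[1.1.1.3] true AND true = true
[1.1.1.4.1] false OR true = true
[1.1.1.4] NOT true = false
[1.1.1] true AND true AND true AND false = false
[1.1.2.1] false OR false OR false = false
[1.1.2.2.2] NOT true = false
[1.1.2.2] false AND false = false
[1.1.2] false → false (antecedent false ⇒ implication holds) = true
[1.1] exactly-one(false, true) = true
[1] NOT true = false
[root] NOT false = true
Overall: true → paid

Paid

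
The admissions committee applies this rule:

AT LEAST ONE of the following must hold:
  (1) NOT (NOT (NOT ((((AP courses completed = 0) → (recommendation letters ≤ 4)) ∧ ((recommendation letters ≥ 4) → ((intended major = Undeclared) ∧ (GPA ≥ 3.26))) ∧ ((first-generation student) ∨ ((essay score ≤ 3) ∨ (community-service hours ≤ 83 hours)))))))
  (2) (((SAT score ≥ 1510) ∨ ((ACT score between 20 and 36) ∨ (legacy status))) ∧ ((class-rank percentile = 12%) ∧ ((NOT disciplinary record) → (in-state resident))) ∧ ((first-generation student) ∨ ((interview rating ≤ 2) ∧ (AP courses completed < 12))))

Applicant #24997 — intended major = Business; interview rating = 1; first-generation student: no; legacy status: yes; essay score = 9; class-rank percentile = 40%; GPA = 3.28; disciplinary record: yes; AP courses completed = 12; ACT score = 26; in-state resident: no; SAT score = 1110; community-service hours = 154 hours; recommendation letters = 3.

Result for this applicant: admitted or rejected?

Admitted

Atomic conditions:
  AP courses completed = 0: 12 == 0 is false
  recommendation letters ≤ 4: 3 ≤ 4 is true
  recommendation letters ≥ 4: 3 ≥ 4 is false
  intended major = Undeclared: Business == Undeclared is false
  GPA ≥ 3.26: 3.28 ≥ 3.26 is true
  first-generation student: no → false
  essay score ≤ 3: 9 ≤ 3 is false
  community-service hours ≤ 83 hours: 154 ≤ 83 is false
  SAT score ≥ 1510: 1110 ≥ 1510 is false
  ACT score between 20 and 36: 26 in [20, 36] is true
  legacy status: yes → true
  class-rank percentile = 12%: 40 == 12 is false
  NOT disciplinary record: yes → false
  in-state resident: no → false
  interview rating ≤ 2: 1 ≤ 2 is true
  AP courses completed < 12: 12 < 12 is false
Combine:
[1.1.1.1.1] false → true (antecedent false ⇒ implication holds) = true
[1.1.1.1.2.2] false AND true = false
[1.1.1.1.2] false → false (antecedent false ⇒ implication holds) = true
[1.1.1.1.3.2] false OR false = false
[1.1.1.1.3] false OR false = false
[1.1.1.1] true AND true AND false = false
[1.1.1] NOT false = true
[1.1] NOT true = false
[1] NOT false = true
[2.1.2] true OR true = true
[2.1] false OR true = true
[2.2.2] false → false (antecedent false ⇒ implication holds) = true
[2.2] false AND true = false
[2.3.2] true AND false = false
[2.3] false OR false = false
[2] true AND false AND false = false
[root] true OR false = true
Overall: true → admitted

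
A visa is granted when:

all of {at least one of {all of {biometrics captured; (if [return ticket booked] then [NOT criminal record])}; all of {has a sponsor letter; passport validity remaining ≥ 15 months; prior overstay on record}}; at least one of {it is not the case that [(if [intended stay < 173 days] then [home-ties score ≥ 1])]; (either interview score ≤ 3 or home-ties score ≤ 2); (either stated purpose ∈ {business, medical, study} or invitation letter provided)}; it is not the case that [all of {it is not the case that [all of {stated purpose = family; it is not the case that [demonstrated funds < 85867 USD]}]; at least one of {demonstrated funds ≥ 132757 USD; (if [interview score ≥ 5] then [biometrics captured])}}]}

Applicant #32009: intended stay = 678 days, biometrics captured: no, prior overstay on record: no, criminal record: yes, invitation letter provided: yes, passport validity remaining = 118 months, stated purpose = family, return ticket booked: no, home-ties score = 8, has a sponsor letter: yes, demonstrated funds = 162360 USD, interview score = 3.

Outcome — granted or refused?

Refused

Atomic conditions:
  biometrics captured: no → false
  return ticket booked: no → false
  NOT criminal record: yes → false
  has a sponsor letter: yes → true
  passport validity remaining ≥ 15 months: 118 ≥ 15 is true
  prior overstay on record: no → false
  intended stay < 173 days: 678 < 173 is false
  home-ties score ≥ 1: 8 ≥ 1 is true
  interview score ≤ 3: 3 ≤ 3 is true
  home-ties score ≤ 2: 8 ≤ 2 is false
  stated purpose ∈ {business, medical, study}: family is not in the set → false
  invitation letter provided: yes → true
  stated purpose = family: family == family is true
  demonstrated funds < 85867 USD: 162360 < 85867 is false
  demonstrated funds ≥ 132757 USD: 162360 ≥ 132757 is true
  interview score ≥ 5: 3 ≥ 5 is false
Combine:
[1.1.2] false → false (antecedent false ⇒ implication holds) = true
[1.1] false AND true = false
[1.2] true AND true AND false = false
[1] false OR false = false
[2.1.1] false → true (antecedent false ⇒ implication holds) = true
[2.1] NOT true = false
[2.2] true OR false = true
[2.3] false OR true = true
[2] false OR true OR true = true
[3.1.1.1.2] NOT false = true
[3.1.1.1] true AND true = true
[3.1.1] NOT true = false
[3.1.2.2] false → false (antecedent false ⇒ implication holds) = true
[3.1.2] true OR true = true
[3.1] false AND true = false
[3] NOT false = true
[root] false AND true AND true = false
Overall: false → refused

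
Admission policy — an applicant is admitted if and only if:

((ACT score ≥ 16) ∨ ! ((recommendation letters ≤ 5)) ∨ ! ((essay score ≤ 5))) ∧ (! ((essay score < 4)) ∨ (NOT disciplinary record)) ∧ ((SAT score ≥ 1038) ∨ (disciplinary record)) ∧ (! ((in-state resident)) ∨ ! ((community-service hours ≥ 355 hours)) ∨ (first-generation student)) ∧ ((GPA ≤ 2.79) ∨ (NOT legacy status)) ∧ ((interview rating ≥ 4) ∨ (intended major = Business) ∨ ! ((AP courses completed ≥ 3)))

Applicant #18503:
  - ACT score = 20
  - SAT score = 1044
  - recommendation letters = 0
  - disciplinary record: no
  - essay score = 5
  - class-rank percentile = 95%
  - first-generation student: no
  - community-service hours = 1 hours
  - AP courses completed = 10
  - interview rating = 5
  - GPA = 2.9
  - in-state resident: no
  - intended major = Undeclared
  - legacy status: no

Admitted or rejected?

Atomic conditions:
  ACT score ≥ 16: 20 ≥ 16 is true
  recommendation letters ≤ 5: 0 ≤ 5 is true
  essay score ≤ 5: 5 ≤ 5 is true
  essay score < 4: 5 < 4 is false
  NOT disciplinary record: no → true
  SAT score ≥ 1038: 1044 ≥ 1038 is true
  disciplinary record: no → false
  in-state resident: no → false
  community-service hours ≥ 355 hours: 1 ≥ 355 is false
  first-generation student: no → false
  GPA ≤ 2.79: 2.9 ≤ 2.79 is false
  NOT legacy status: no → true
  interview rating ≥ 4: 5 ≥ 4 is true
  intended major = Business: Undeclared == Business is false
  AP courses completed ≥ 3: 10 ≥ 3 is true
Combine:
[1.2] NOT true = false
[1.3] NOT true = false
[1] true OR false OR false = true
[2.1] NOT false = true
[2] true OR true = true
[3] true OR false = true
[4.1] NOT false = true
[4.2] NOT false = true
[4] true OR true OR false = true
[5] false OR true = true
[6.3] NOT true = false
[6] true OR false OR false = true
[root] true AND true AND true AND true AND true AND true = true
Overall: true → admitted

Admitted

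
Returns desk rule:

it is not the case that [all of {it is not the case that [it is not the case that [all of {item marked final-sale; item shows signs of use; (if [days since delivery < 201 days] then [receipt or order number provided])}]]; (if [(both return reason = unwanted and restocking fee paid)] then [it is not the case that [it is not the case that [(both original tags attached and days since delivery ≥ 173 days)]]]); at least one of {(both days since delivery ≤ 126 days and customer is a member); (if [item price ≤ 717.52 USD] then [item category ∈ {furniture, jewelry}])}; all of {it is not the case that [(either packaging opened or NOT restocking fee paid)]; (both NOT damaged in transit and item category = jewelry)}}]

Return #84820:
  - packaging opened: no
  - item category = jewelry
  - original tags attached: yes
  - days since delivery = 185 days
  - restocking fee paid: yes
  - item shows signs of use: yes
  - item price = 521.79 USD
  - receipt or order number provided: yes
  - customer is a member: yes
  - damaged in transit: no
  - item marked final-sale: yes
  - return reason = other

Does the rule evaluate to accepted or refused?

Atomic conditions:
  item marked final-sale: yes → true
  item shows signs of use: yes → true
  days since delivery < 201 days: 185 < 201 is true
  receipt or order number provided: yes → true
  return reason = unwanted: other == unwanted is false
  restocking fee paid: yes → true
  original tags attached: yes → true
  days since delivery ≥ 173 days: 185 ≥ 173 is true
  days since delivery ≤ 126 days: 185 ≤ 126 is false
  customer is a member: yes → true
  item price ≤ 717.52 USD: 521.79 ≤ 717.52 is true
  item category ∈ {furniture, jewelry}: jewelry is in the set → true
  packaging opened: no → false
  NOT restocking fee paid: yes → false
  NOT damaged in transit: no → true
  item category = jewelry: jewelry == jewelry is true
Combine:
[1.1.1.1.3] true → true = true
[1.1.1.1] true AND true AND true = true
[1.1.1] NOT true = false
[1.1] NOT false = true
[1.2.1] false AND true = false
[1.2.2.1.1] true AND true = true
[1.2.2.1] NOT true = false
[1.2.2] NOT false = true
[1.2] false → true (antecedent false ⇒ implication holds) = true
[1.3.1] false AND true = false
[1.3.2] true → true = true
[1.3] false OR true = true
[1.4.1.1] false OR false = false
[1.4.1] NOT false = true
[1.4.2] true AND true = true
[1.4] true AND true = true
[1] true AND true AND true AND true = true
[root] NOT true = false
Overall: false → refused

Refused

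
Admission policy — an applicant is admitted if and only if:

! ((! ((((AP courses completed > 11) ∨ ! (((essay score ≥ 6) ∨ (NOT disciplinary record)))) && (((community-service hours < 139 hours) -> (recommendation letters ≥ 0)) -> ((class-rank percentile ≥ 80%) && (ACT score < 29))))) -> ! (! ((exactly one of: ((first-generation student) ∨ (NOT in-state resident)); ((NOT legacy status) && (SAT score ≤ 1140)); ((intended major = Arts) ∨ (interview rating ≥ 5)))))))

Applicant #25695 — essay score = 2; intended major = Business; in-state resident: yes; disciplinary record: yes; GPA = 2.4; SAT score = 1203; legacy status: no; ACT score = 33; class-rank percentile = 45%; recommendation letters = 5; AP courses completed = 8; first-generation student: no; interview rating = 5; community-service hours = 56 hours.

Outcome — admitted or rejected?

Rejected

Atomic conditions:
  AP courses completed > 11: 8 > 11 is false
  essay score ≥ 6: 2 ≥ 6 is false
  NOT disciplinary record: yes → false
  community-service hours < 139 hours: 56 < 139 is true
  recommendation letters ≥ 0: 5 ≥ 0 is true
  class-rank percentile ≥ 80%: 45 ≥ 80 is false
  ACT score < 29: 33 < 29 is false
  first-generation student: no → false
  NOT in-state resident: yes → false
  NOT legacy status: no → true
  SAT score ≤ 1140: 1203 ≤ 1140 is false
  intended major = Arts: Business == Arts is false
  interview rating ≥ 5: 5 ≥ 5 is true
Combine:
[1.1.1.1.2.1] false OR false = false
[1.1.1.1.2] NOT false = true
[1.1.1.1] false OR true = true
[1.1.1.2.1] true → true = true
[1.1.1.2.2] false AND false = false
[1.1.1.2] true → false = false
[1.1.1] true AND false = false
[1.1] NOT false = true
[1.2.1.1.1] false OR false = false
[1.2.1.1.2] true AND false = false
[1.2.1.1.3] false OR true = true
[1.2.1.1] exactly-one(false, false, true) = true
[1.2.1] NOT true = false
[1.2] NOT false = true
[1] true → true = true
[root] NOT true = false
Overall: false → rejected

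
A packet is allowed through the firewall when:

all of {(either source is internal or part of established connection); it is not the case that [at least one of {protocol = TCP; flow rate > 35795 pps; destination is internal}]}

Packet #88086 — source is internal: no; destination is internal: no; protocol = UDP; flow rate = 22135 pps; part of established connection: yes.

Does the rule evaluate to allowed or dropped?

Allowed

Atomic conditions:
  source is internal: no → false
  part of established connection: yes → true
  protocol = TCP: UDP == TCP is false
  flow rate > 35795 pps: 22135 > 35795 is false
  destination is internal: no → false
Combine:
[1] false OR true = true
[2.1] false OR false OR false = false
[2] NOT false = true
[root] true AND true = true
Overall: true → allowed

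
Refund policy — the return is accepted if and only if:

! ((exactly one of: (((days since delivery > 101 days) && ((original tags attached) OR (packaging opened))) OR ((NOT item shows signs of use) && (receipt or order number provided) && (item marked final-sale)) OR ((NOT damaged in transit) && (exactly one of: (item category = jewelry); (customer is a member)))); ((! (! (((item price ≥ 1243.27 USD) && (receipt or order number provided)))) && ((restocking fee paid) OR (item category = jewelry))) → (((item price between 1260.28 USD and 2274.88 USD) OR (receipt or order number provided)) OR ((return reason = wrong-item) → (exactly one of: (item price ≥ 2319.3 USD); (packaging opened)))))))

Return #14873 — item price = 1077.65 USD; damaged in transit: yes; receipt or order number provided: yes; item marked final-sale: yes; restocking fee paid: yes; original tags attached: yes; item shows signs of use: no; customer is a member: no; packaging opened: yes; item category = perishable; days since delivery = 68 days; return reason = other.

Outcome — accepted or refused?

Atomic conditions:
  days since delivery > 101 days: 68 > 101 is false
  original tags attached: yes → true
  packaging opened: yes → true
  NOT item shows signs of use: no → true
  receipt or order number provided: yes → true
  item marked final-sale: yes → true
  NOT damaged in transit: yes → false
  item category = jewelry: perishable == jewelry is false
  customer is a member: no → false
  item price ≥ 1243.27 USD: 1077.65 ≥ 1243.27 is false
  restocking fee paid: yes → true
  item price between 1260.28 USD and 2274.88 USD: 1077.65 in [1260.28, 2274.88] is false
  return reason = wrong-item: other == wrong-item is false
  item price ≥ 2319.3 USD: 1077.65 ≥ 2319.3 is false
Combine:
[1.1.1.2] true OR true = true
[1.1.1] false AND true = false
[1.1.2] true AND true AND true = true
[1.1.3.2] exactly-one(false, false) = false
[1.1.3] false AND false = false
[1.1] false OR true OR false = true
[1.2.1.1.1.1] false AND true = false
[1.2.1.1.1] NOT false = true
[1.2.1.1] NOT true = false
[1.2.1.2] true OR false = true
[1.2.1] false AND true = false
[1.2.2.1] false OR true = true
[1.2.2.2.2] exactly-one(false, true) = true
[1.2.2.2] false → true (antecedent false ⇒ implication holds) = true
[1.2.2] true OR true = true
[1.2] false → true (antecedent false ⇒ implication holds) = true
[1] exactly-one(true, true) = false
[root] NOT false = true
Overall: true → accepted

Accepted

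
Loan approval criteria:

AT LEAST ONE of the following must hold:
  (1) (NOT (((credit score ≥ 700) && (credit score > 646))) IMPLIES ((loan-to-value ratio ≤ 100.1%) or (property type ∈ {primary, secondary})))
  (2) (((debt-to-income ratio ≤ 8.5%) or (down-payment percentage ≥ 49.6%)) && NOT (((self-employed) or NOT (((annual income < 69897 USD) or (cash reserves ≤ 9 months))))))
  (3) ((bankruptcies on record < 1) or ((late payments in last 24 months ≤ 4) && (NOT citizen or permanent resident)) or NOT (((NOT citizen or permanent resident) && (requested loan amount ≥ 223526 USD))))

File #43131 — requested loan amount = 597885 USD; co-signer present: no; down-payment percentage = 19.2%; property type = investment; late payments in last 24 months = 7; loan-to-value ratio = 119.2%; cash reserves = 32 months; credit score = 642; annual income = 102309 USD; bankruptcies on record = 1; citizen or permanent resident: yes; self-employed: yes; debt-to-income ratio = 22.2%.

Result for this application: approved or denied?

Approved

Atomic conditions:
  credit score ≥ 700: 642 ≥ 700 is false
  credit score > 646: 642 > 646 is false
  loan-to-value ratio ≤ 100.1%: 119.2 ≤ 100.1 is false
  property type ∈ {primary, secondary}: investment is not in the set → false
  debt-to-income ratio ≤ 8.5%: 22.2 ≤ 8.5 is false
  down-payment percentage ≥ 49.6%: 19.2 ≥ 49.6 is false
  self-employed: yes → true
  annual income < 69897 USD: 102309 < 69897 is false
  cash reserves ≤ 9 months: 32 ≤ 9 is false
  bankruptcies on record < 1: 1 < 1 is false
  late payments in last 24 months ≤ 4: 7 ≤ 4 is false
  NOT citizen or permanent resident: yes → false
  requested loan amount ≥ 223526 USD: 597885 ≥ 223526 is true
Combine:
[1.1.1] false AND false = false
[1.1] NOT false = true
[1.2] false OR false = false
[1] true → false = false
[2.1] false OR false = false
[2.2.1.2.1] false OR false = false
[2.2.1.2] NOT false = true
[2.2.1] true OR true = true
[2.2] NOT true = false
[2] false AND false = false
[3.2] false AND false = false
[3.3.1] false AND true = false
[3.3] NOT false = true
[3] false OR false OR true = true
[root] false OR false OR true = true
Overall: true → approved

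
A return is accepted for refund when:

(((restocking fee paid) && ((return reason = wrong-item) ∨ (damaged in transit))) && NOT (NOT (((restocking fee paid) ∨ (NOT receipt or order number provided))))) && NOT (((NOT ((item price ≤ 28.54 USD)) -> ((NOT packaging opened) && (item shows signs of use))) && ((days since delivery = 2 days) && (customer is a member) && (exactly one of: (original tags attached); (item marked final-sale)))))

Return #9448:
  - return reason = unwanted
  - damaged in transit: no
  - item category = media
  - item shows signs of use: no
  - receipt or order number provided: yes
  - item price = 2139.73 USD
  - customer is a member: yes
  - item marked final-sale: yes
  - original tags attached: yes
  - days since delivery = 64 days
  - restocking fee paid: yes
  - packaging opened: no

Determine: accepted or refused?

Refused

Atomic conditions:
  restocking fee paid: yes → true
  return reason = wrong-item: unwanted == wrong-item is false
  damaged in transit: no → false
  NOT receipt or order number provided: yes → false
  item price ≤ 28.54 USD: 2139.73 ≤ 28.54 is false
  NOT packaging opened: no → true
  item shows signs of use: no → false
  days since delivery = 2 days: 64 == 2 is false
  customer is a member: yes → true
  original tags attached: yes → true
  item marked final-sale: yes → true
Combine:
[1.1.2] false OR false = false
[1.1] true AND false = false
[1.2.1.1] true OR false = true
[1.2.1] NOT true = false
[1.2] NOT false = true
[1] false AND true = false
[2.1.1.1] NOT false = true
[2.1.1.2] true AND false = false
[2.1.1] true → false = false
[2.1.2.3] exactly-one(true, true) = false
[2.1.2] false AND true AND false = false
[2.1] false AND false = false
[2] NOT false = true
[root] false AND true = false
Overall: false → refused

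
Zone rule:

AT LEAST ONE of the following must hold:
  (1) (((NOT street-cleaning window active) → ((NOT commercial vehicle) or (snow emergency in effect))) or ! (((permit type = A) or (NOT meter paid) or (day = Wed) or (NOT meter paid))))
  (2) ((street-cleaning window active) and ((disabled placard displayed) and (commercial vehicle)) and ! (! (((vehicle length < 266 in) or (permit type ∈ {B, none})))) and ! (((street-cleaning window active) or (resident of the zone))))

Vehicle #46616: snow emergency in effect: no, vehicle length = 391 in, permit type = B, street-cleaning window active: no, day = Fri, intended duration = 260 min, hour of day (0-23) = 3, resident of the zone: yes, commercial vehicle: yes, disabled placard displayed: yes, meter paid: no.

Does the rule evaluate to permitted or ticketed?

Ticketed

Atomic conditions:
  NOT street-cleaning window active: no → true
  NOT commercial vehicle: yes → false
  snow emergency in effect: no → false
  permit type = A: B == A is false
  NOT meter paid: no → true
  day = Wed: Fri == Wed is false
  street-cleaning window active: no → false
  disabled placard displayed: yes → true
  commercial vehicle: yes → true
  vehicle length < 266 in: 391 < 266 is false
  permit type ∈ {B, none}: B is in the set → true
  resident of the zone: yes → true
Combine:
[1.1.2] false OR false = false
[1.1] true → false = false
[1.2.1] false OR true OR false OR true = true
[1.2] NOT true = false
[1] false OR false = false
[2.2] true AND true = true
[2.3.1.1] false OR true = true
[2.3.1] NOT true = false
[2.3] NOT false = true
[2.4.1] false OR true = true
[2.4] NOT true = false
[2] false AND true AND true AND false = false
[root] false OR false = false
Overall: false → ticketed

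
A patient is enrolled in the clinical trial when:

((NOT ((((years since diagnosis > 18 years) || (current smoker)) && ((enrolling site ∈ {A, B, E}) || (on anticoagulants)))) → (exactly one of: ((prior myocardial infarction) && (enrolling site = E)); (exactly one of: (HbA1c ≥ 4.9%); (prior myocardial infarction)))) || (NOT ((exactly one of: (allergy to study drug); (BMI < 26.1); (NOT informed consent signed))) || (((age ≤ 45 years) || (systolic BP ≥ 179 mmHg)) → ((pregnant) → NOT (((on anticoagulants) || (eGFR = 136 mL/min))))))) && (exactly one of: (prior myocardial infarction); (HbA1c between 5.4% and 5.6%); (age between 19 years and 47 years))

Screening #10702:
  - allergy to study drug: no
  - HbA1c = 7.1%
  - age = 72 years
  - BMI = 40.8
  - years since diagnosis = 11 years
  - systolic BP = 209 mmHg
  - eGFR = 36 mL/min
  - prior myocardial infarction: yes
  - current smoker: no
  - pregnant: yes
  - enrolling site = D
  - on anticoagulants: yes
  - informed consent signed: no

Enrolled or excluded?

Atomic conditions:
  years since diagnosis > 18 years: 11 > 18 is false
  current smoker: no → false
  enrolling site ∈ {A, B, E}: D is not in the set → false
  on anticoagulants: yes → true
  prior myocardial infarction: yes → true
  enrolling site = E: D == E is false
  HbA1c ≥ 4.9%: 7.1 ≥ 4.9 is true
  allergy to study drug: no → false
  BMI < 26.1: 40.8 < 26.1 is false
  NOT informed consent signed: no → true
  age ≤ 45 years: 72 ≤ 45 is false
  systolic BP ≥ 179 mmHg: 209 ≥ 179 is true
  pregnant: yes → true
  eGFR = 136 mL/min: 36 == 136 is false
  HbA1c between 5.4% and 5.6%: 7.1 in [5.4, 5.6] is false
  age between 19 years and 47 years: 72 in [19, 47] is false
Combine:
[1.1.1.1.1] false OR false = false
[1.1.1.1.2] false OR true = true
[1.1.1.1] false AND true = false
[1.1.1] NOT false = true
[1.1.2.1] true AND false = false
[1.1.2.2] exactly-one(true, true) = false
[1.1.2] exactly-one(false, false) = false
[1.1] true → false = false
[1.2.1.1] exactly-one(false, false, true) = true
[1.2.1] NOT true = false
[1.2.2.1] false OR true = true
[1.2.2.2.2.1] true OR false = true
[1.2.2.2.2] NOT true = false
[1.2.2.2] true → false = false
[1.2.2] true → false = false
[1.2] false OR false = false
[1] false OR false = false
[2] exactly-one(true, false, false) = true
[root] false AND true = false
Overall: false → excluded

Excluded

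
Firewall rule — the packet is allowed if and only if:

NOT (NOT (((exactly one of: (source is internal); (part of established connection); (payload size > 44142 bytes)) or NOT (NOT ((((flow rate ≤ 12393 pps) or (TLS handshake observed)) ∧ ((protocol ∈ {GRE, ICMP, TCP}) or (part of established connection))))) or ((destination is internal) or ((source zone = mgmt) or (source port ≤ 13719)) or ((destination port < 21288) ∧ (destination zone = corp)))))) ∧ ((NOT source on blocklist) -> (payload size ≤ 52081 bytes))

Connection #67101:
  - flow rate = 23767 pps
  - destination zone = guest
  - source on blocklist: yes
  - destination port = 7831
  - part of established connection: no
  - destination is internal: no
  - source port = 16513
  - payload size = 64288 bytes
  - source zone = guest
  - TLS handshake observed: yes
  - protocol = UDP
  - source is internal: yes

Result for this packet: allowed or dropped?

Dropped

Atomic conditions:
  source is internal: yes → true
  part of established connection: no → false
  payload size > 44142 bytes: 64288 > 44142 is true
  flow rate ≤ 12393 pps: 23767 ≤ 12393 is false
  TLS handshake observed: yes → true
  protocol ∈ {GRE, ICMP, TCP}: UDP is not in the set → false
  destination is internal: no → false
  source zone = mgmt: guest == mgmt is false
  source port ≤ 13719: 16513 ≤ 13719 is false
  destination port < 21288: 7831 < 21288 is true
  destination zone = corp: guest == corp is false
  NOT source on blocklist: yes → false
  payload size ≤ 52081 bytes: 64288 ≤ 52081 is false
Combine:
[1.1.1.1] exactly-one(true, false, true) = false
[1.1.1.2.1.1.1] false OR true = true
[1.1.1.2.1.1.2] false OR false = false
[1.1.1.2.1.1] true AND false = false
[1.1.1.2.1] NOT false = true
[1.1.1.2] NOT true = false
[1.1.1.3.2] false OR false = false
[1.1.1.3.3] true AND false = false
[1.1.1.3] false OR false OR false = false
[1.1.1] false OR false OR false = false
[1.1] NOT false = true
[1] NOT true = false
[2] false → false (antecedent false ⇒ implication holds) = true
[root] false AND true = false
Overall: false → dropped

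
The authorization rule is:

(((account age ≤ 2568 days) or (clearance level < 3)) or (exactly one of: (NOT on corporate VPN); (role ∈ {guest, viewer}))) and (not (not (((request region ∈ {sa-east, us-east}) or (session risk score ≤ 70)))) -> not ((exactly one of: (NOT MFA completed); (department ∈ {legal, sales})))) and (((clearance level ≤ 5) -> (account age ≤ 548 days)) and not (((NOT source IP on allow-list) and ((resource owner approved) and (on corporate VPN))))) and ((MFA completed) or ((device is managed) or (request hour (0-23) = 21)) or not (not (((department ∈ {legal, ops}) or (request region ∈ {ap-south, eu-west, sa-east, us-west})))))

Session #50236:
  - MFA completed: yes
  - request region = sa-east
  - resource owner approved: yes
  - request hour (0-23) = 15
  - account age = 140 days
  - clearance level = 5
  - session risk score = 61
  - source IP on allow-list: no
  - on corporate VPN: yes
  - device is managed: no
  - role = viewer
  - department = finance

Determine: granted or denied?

Denied

Atomic conditions:
  account age ≤ 2568 days: 140 ≤ 2568 is true
  clearance level < 3: 5 < 3 is false
  NOT on corporate VPN: yes → false
  role ∈ {guest, viewer}: viewer is in the set → true
  request region ∈ {sa-east, us-east}: sa-east is in the set → true
  session risk score ≤ 70: 61 ≤ 70 is true
  NOT MFA completed: yes → false
  department ∈ {legal, sales}: finance is not in the set → false
  clearance level ≤ 5: 5 ≤ 5 is true
  account age ≤ 548 days: 140 ≤ 548 is true
  NOT source IP on allow-list: no → true
  resource owner approved: yes → true
  on corporate VPN: yes → true
  MFA completed: yes → true
  device is managed: no → false
  request hour (0-23) = 21: 15 == 21 is false
  department ∈ {legal, ops}: finance is not in the set → false
  request region ∈ {ap-south, eu-west, sa-east, us-west}: sa-east is in the set → true
Combine:
[1.1] true OR false = true
[1.2] exactly-one(false, true) = true
[1] true OR true = true
[2.1.1.1] true OR true = true
[2.1.1] NOT true = false
[2.1] NOT false = true
[2.2.1] exactly-one(false, false) = false
[2.2] NOT false = true
[2] true → true = true
[3.1] true → true = true
[3.2.1.2] true AND true = true
[3.2.1] true AND true = true
[3.2] NOT true = false
[3] true AND false = false
[4.2] false OR false = false
[4.3.1.1] false OR true = true
[4.3.1] NOT true = false
[4.3] NOT false = true
[4] true OR false OR true = true
[root] true AND true AND false AND true = false
Overall: false → denied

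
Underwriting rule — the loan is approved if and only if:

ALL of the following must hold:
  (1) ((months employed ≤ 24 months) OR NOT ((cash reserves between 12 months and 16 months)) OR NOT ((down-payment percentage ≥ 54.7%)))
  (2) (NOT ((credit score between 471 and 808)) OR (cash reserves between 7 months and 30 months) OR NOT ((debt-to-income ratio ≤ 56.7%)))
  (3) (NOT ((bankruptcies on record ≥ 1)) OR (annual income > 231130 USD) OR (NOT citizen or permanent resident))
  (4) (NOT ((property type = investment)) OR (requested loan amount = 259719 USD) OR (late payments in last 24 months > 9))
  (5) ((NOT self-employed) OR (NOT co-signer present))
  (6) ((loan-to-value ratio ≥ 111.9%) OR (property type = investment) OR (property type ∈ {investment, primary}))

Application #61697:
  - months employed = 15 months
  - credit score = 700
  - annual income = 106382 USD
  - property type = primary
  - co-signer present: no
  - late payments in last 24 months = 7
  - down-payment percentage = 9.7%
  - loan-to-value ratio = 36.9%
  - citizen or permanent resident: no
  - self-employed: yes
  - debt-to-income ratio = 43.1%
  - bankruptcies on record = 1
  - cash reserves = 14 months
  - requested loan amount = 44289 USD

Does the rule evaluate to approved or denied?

Atomic conditions:
  months employed ≤ 24 months: 15 ≤ 24 is true
  cash reserves between 12 months and 16 months: 14 in [12, 16] is true
  down-payment percentage ≥ 54.7%: 9.7 ≥ 54.7 is false
  credit score between 471 and 808: 700 in [471, 808] is true
  cash reserves between 7 months and 30 months: 14 in [7, 30] is true
  debt-to-income ratio ≤ 56.7%: 43.1 ≤ 56.7 is true
  bankruptcies on record ≥ 1: 1 ≥ 1 is true
  annual income > 231130 USD: 106382 > 231130 is false
  NOT citizen or permanent resident: no → true
  property type = investment: primary == investment is false
  requested loan amount = 259719 USD: 44289 == 259719 is false
  late payments in last 24 months > 9: 7 > 9 is false
  NOT self-employed: yes → false
  NOT co-signer present: no → true
  loan-to-value ratio ≥ 111.9%: 36.9 ≥ 111.9 is false
  property type ∈ {investment, primary}: primary is in the set → true
Combine:
[1.2] NOT true = false
[1.3] NOT false = true
[1] true OR false OR true = true
[2.1] NOT true = false
[2.3] NOT true = false
[2] false OR true OR false = true
[3.1] NOT true = false
[3] false OR false OR true = true
[4.1] NOT false = true
[4] true OR false OR false = true
[5] false OR true = true
[6] false OR false OR true = true
[root] true AND true AND true AND true AND true AND true = true
Overall: true → approved

Approved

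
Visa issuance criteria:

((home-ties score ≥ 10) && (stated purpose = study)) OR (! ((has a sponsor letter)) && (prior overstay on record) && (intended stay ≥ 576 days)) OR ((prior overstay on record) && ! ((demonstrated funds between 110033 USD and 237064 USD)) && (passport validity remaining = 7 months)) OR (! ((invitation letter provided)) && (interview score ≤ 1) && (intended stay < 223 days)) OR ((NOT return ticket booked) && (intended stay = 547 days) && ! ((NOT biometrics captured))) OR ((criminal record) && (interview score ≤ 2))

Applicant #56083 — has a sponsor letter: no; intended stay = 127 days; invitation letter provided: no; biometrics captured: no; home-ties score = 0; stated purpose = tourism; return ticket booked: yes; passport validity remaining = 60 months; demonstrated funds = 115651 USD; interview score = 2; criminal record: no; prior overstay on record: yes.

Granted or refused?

Refused

Atomic conditions:
  home-ties score ≥ 10: 0 ≥ 10 is false
  stated purpose = study: tourism == study is false
  has a sponsor letter: no → false
  prior overstay on record: yes → true
  intended stay ≥ 576 days: 127 ≥ 576 is false
  demonstrated funds between 110033 USD and 237064 USD: 115651 in [110033, 237064] is true
  passport validity remaining = 7 months: 60 == 7 is false
  invitation letter provided: no → false
  interview score ≤ 1: 2 ≤ 1 is false
  intended stay < 223 days: 127 < 223 is true
  NOT return ticket booked: yes → false
  intended stay = 547 days: 127 == 547 is false
  NOT biometrics captured: no → true
  criminal record: no → false
  interview score ≤ 2: 2 ≤ 2 is true
Combine:
[1] false AND false = false
[2.1] NOT false = true
[2] true AND true AND false = false
[3.2] NOT true = false
[3] true AND false AND false = false
[4.1] NOT false = true
[4] true AND false AND true = false
[5.3] NOT true = false
[5] false AND false AND false = false
[6] false AND true = false
[root] false OR false OR false OR false OR false OR false = false
Overall: false → refused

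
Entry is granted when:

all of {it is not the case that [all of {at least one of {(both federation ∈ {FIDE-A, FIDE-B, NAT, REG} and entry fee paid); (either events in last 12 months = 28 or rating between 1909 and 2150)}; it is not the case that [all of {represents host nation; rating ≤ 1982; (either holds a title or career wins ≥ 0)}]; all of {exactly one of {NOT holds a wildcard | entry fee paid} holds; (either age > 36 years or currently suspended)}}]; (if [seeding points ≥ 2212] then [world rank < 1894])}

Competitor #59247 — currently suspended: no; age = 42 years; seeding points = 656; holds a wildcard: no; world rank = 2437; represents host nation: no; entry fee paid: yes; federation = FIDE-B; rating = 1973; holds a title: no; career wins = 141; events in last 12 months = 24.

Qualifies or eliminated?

Qualifies

Atomic conditions:
  federation ∈ {FIDE-A, FIDE-B, NAT, REG}: FIDE-B is in the set → true
  entry fee paid: yes → true
  events in last 12 months = 28: 24 == 28 is false
  rating between 1909 and 2150: 1973 in [1909, 2150] is true
  represents host nation: no → false
  rating ≤ 1982: 1973 ≤ 1982 is true
  holds a title: no → false
  career wins ≥ 0: 141 ≥ 0 is true
  NOT holds a wildcard: no → true
  age > 36 years: 42 > 36 is true
  currently suspended: no → false
  seeding points ≥ 2212: 656 ≥ 2212 is false
  world rank < 1894: 2437 < 1894 is false
Combine:
[1.1.1.1] true AND true = true
[1.1.1.2] false OR true = true
[1.1.1] true OR true = true
[1.1.2.1.3] false OR true = true
[1.1.2.1] false AND true AND true = false
[1.1.2] NOT false = true
[1.1.3.1] exactly-one(true, true) = false
[1.1.3.2] true OR false = true
[1.1.3] false AND true = false
[1.1] true AND true AND false = false
[1] NOT false = true
[2] false → false (antecedent false ⇒ implication holds) = true
[root] true AND true = true
Overall: true → qualifies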